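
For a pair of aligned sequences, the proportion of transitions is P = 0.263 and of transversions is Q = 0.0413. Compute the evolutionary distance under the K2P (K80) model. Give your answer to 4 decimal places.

0.4404

Under the Kimura two-parameter model, d = −½ ln(1 − 2P − Q) − ¼ ln(1 − 2Q).
1 − 2P − Q = 0.4327, giving −½ ln(0.4327) = 0.418855.
1 − 2Q = 0.9174, giving −¼ ln(0.9174) = 0.021553.
d = 0.418855 + 0.021553 = 0.440408.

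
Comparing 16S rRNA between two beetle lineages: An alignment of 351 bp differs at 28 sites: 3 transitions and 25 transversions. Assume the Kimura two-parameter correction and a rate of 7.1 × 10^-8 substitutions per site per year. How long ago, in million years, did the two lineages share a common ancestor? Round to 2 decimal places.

P = 3/351 ≈ 0.008547 and Q = 25/351 ≈ 0.071225.
Under the Kimura two-parameter model, d = −½ ln(1 − 2P − Q) − ¼ ln(1 − 2Q).
1 − 2P − Q = 0.911681, giving −½ ln(0.911681) = 0.046233.
1 − 2Q = 0.85755, giving −¼ ln(0.85755) = 0.038419.
d = 0.046233 + 0.038419 = 0.084652.
Under a molecular clock d = 2μt, so t = d/(2μ) = 0.084652 / (2 × 7.1 × 10^-8) = 0.60 million years.

0.60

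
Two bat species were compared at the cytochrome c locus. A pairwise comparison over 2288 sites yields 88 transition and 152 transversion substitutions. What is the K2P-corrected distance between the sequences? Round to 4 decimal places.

0.1130

P = 88/2288 ≈ 0.038462 and Q = 152/2288 ≈ 0.066434.
Under the Kimura two-parameter model, d = −½ ln(1 − 2P − Q) − ¼ ln(1 − 2Q).
1 − 2P − Q = 0.856642, giving −½ ln(0.856642) = 0.077368.
1 − 2Q = 0.867132, giving −¼ ln(0.867132) = 0.035641.
d = 0.077368 + 0.035641 = 0.113009.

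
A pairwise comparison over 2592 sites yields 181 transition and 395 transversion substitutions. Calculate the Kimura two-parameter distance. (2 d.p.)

0.26

P = 181/2592 ≈ 0.06983 and Q = 395/2592 ≈ 0.152392.
Under the Kimura two-parameter model, d = −½ ln(1 − 2P − Q) − ¼ ln(1 − 2Q).
1 − 2P − Q = 0.707948, giving −½ ln(0.707948) = 0.172692.
1 − 2Q = 0.695216, giving −¼ ln(0.695216) = 0.090883.
d = 0.172692 + 0.090883 = 0.263575.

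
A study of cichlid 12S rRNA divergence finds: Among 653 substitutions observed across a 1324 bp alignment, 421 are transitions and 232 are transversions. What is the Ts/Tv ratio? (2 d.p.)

R = 421/232 = 1.814655… ≈ 1.81 (to 2 d.p.).

1.81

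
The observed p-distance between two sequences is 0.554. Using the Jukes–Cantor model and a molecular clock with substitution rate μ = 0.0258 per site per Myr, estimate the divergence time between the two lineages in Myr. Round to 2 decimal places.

d = −(3/4) ln(1 − 4p/3) = −0.75 ln(1 − 0.738667) = −0.75 ln(0.261333)
  = −0.75 × (-1.341960) = 1.006470 substitutions/site.
Under a molecular clock d = 2μt, so t = d/(2μ) = 1.006470 / (2 × 0.0258) = 19.51 Myr.

19.51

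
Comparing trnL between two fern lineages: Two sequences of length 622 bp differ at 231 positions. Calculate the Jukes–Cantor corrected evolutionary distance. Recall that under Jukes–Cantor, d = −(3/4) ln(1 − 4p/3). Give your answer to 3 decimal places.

p = 231/622 ≈ 0.371383.
d = −(3/4) ln(1 − 4p/3) = −0.75 ln(1 − 0.495177) = −0.75 ln(0.504823)
  = −0.75 × (-0.683547) = 0.512660 substitutions/site.

0.513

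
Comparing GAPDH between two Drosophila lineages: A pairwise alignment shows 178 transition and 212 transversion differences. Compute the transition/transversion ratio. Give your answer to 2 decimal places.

R = 178/212 = 0.839622… ≈ 0.84 (to 2 d.p.).

0.84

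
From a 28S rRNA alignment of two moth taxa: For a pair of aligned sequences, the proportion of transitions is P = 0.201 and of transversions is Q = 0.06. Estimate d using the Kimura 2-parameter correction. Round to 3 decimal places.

Under the Kimura two-parameter model, d = −½ ln(1 − 2P − Q) − ¼ ln(1 − 2Q).
1 − 2P − Q = 0.538, giving −½ ln(0.538) = 0.309948.
1 − 2Q = 0.88, giving −¼ ln(0.88) = 0.031958.
d = 0.309948 + 0.031958 = 0.341906.

0.342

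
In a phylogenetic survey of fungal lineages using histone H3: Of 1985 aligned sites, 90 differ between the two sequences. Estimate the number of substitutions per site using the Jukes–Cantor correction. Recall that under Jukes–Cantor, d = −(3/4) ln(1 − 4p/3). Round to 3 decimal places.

0.047

p = 90/1985 ≈ 0.04534.
d = −(3/4) ln(1 − 4p/3) = −0.75 ln(1 − 0.060453) = −0.75 ln(0.939547)
  = −0.75 × (-0.062357) = 0.046768 substitutions/site.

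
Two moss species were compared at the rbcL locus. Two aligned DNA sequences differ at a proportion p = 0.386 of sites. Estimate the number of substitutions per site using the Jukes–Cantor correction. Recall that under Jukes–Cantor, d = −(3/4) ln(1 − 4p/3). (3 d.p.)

d = −(3/4) ln(1 − 4p/3) = −0.75 ln(1 − 0.514667) = −0.75 ln(0.485333)
  = −0.75 × (-0.722920) = 0.542190 substitutions/site.

0.542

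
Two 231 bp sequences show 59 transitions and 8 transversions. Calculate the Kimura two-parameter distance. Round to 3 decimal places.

P = 59/231 ≈ 0.255411 and Q = 8/231 ≈ 0.034632.
Under the Kimura two-parameter model, d = −½ ln(1 − 2P − Q) − ¼ ln(1 − 2Q).
1 − 2P − Q = 0.454546, giving −½ ln(0.454546) = 0.394228.
1 − 2Q = 0.930736, giving −¼ ln(0.930736) = 0.017945.
d = 0.394228 + 0.017945 = 0.412173.

0.412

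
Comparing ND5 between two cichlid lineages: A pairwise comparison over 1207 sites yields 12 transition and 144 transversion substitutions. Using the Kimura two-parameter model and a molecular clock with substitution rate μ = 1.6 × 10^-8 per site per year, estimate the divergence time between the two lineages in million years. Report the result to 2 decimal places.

4.47

P = 12/1207 ≈ 0.009942 and Q = 144/1207 ≈ 0.119304.
Under the Kimura two-parameter model, d = −½ ln(1 − 2P − Q) − ¼ ln(1 − 2Q).
1 − 2P − Q = 0.860812, giving −½ ln(0.860812) = 0.074940.
1 − 2Q = 0.761392, giving −¼ ln(0.761392) = 0.068152.
d = 0.074940 + 0.068152 = 0.143092.
Under a molecular clock d = 2μt, so t = d/(2μ) = 0.143092 / (2 × 1.6 × 10^-8) = 4.47 million years.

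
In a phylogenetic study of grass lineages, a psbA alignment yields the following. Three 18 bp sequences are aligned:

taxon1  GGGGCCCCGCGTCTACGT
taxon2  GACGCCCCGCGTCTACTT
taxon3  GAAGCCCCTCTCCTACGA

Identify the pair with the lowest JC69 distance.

taxon1 and taxon2

taxon1–taxon2: 3/18 differ, p = 0.167, d = 0.188.
taxon1–taxon3: 6/18 differ, p = 0.333, d = 0.441.
taxon2–taxon3: 6/18 differ, p = 0.333, d = 0.441.
The smallest distance is between taxon1 and taxon2.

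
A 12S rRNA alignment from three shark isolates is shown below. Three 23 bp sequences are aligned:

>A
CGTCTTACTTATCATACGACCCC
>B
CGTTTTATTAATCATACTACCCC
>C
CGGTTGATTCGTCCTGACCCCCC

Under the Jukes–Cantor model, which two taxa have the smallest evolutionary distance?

A and B

A–B: 4/23 differ, p = 0.174, d = 0.198.
A–C: 11/23 differ, p = 0.478, d = 0.761.
B–C: 9/23 differ, p = 0.391, d = 0.553.
The smallest distance is between A and B.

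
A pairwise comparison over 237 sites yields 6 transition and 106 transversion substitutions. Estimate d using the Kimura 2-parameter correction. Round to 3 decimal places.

0.907

P = 6/237 ≈ 0.025316 and Q = 106/237 ≈ 0.447257.
Under the Kimura two-parameter model, d = −½ ln(1 − 2P − Q) − ¼ ln(1 − 2Q).
1 − 2P − Q = 0.502111, giving −½ ln(0.502111) = 0.344467.
1 − 2Q = 0.105486, giving −¼ ln(0.105486) = 0.562294.
d = 0.344467 + 0.562294 = 0.906761.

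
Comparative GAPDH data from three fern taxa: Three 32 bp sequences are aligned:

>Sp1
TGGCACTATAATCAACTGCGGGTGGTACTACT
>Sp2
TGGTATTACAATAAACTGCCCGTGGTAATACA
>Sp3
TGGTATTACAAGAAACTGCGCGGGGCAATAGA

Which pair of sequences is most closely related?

Sp2 and Sp3

Sp1–Sp2: 8/32 differ, p = 0.250, d = 0.304.
Sp1–Sp3: 11/32 differ, p = 0.344, d = 0.460.
Sp2–Sp3: 5/32 differ, p = 0.156, d = 0.175.
The smallest distance is between Sp2 and Sp3.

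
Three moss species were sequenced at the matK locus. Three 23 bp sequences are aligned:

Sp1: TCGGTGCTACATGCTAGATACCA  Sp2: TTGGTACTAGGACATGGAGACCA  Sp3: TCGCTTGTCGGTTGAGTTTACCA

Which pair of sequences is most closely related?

Sp1–Sp2: 9/23 differ, p = 0.391, d = 0.553.
Sp1–Sp3: 12/23 differ, p = 0.522, d = 0.892.
Sp2–Sp3: 12/23 differ, p = 0.522, d = 0.892.
The smallest distance is between Sp1 and Sp2.

Sp1 and Sp2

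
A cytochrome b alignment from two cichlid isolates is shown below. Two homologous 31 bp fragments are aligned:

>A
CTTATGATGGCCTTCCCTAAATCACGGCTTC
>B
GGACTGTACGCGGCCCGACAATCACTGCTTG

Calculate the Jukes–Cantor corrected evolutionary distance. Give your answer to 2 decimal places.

0.78

The sequences differ at 15 of 31 sites, so p = 15/31 ≈ 0.483871.
d = −(3/4) ln(1 − 4p/3) = −0.75 ln(1 − 0.645161) = −0.75 ln(0.354839)
  = −0.75 × (-1.036091) = 0.777068 substitutions/site.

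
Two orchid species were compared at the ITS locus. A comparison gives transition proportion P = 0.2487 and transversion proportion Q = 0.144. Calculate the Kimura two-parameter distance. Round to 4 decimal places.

Under the Kimura two-parameter model, d = −½ ln(1 − 2P − Q) − ¼ ln(1 − 2Q).
1 − 2P − Q = 0.3586, giving −½ ln(0.3586) = 0.512774.
1 − 2Q = 0.712, giving −¼ ln(0.712) = 0.084919.
d = 0.512774 + 0.084919 = 0.597693.

0.5977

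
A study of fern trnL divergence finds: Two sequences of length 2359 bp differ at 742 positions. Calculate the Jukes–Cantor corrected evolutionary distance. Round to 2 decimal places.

0.41

p = 742/2359 ≈ 0.31454.
d = −(3/4) ln(1 − 4p/3) = −0.75 ln(1 − 0.419387) = −0.75 ln(0.580613)
  = −0.75 × (-0.543671) = 0.407753 substitutions/site.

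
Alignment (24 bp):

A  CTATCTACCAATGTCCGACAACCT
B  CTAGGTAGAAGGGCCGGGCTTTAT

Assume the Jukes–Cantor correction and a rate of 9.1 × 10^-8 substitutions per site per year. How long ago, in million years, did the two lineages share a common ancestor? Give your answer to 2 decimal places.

5.28

The sequences differ at 13 of 24 sites, so p = 13/24 ≈ 0.541667.
d = −(3/4) ln(1 − 4p/3) = −0.75 ln(1 − 0.722223) = −0.75 ln(0.277777)
  = −0.75 × (-1.280937) = 0.960703 substitutions/site.
Under a molecular clock d = 2μt, so t = d/(2μ) = 0.960703 / (2 × 9.1 × 10^-8) = 5.28 million years.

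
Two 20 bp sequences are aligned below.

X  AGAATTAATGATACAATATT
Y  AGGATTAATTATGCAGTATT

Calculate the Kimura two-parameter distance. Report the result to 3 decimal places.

Of 20 sites, 3 differences are transitions and 1 are transversions, so P = 3/20 = 0.15 and Q = 1/20 = 0.05.
Under the Kimura two-parameter model, d = −½ ln(1 − 2P − Q) − ¼ ln(1 − 2Q).
1 − 2P − Q = 0.65, giving −½ ln(0.65) = 0.215391.
1 − 2Q = 0.9, giving −¼ ln(0.9) = 0.026340.
d = 0.215391 + 0.026340 = 0.241731.

0.242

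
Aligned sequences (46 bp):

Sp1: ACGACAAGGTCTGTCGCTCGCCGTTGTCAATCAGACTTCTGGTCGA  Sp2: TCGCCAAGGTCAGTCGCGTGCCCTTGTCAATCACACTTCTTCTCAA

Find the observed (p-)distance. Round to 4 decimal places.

The sequences differ at 10 of 46 positions (sites 1, 4, 12, 18, 19, 23, 34, 41, 42, 45).
p = 10/46 = 0.217391… ≈ 0.2174 (to 4 d.p.).

0.2174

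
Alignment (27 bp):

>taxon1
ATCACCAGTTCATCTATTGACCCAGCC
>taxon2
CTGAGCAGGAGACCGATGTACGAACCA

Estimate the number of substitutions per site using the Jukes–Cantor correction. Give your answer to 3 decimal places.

0.882

The sequences differ at 14 of 27 sites, so p = 14/27 ≈ 0.518519.
d = −(3/4) ln(1 − 4p/3) = −0.75 ln(1 − 0.691359) = −0.75 ln(0.308641)
  = −0.75 × (-1.175576) = 0.881682 substitutions/site.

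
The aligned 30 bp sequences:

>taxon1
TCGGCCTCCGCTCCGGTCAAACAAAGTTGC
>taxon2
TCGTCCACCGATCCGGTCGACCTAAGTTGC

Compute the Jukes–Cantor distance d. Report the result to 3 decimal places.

0.233

The sequences differ at 6 of 30 sites (4, 7, 11, 19, 21, 23), so p = 6/30 = 0.2.
d = −(3/4) ln(1 − 4p/3) = −0.75 ln(1 − 0.266667) = −0.75 ln(0.733333)
  = −0.75 × (-0.310155) = 0.232616 substitutions/site.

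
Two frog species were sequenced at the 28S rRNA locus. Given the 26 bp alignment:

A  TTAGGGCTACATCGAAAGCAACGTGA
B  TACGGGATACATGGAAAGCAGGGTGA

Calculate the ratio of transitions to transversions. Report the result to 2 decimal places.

0.20

Transitions are A↔G and C↔T; transversions are all other mismatches.
Transitions: 1. Transversions: 5.
R = 1/5 = 0.20.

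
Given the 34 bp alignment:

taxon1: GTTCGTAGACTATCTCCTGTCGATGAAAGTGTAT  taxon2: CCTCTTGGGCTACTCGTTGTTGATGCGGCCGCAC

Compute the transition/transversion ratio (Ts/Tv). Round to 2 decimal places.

2.60

Transitions are A↔G and C↔T; transversions are all other mismatches.
Transitions: 13. Transversions: 5.
R = 13/5 = 2.60.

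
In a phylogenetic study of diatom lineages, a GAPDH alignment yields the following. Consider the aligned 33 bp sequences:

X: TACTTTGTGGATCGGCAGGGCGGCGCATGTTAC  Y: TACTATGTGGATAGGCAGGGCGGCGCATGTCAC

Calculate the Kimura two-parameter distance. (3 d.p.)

0.097

Of 33 sites, 1 differences are transitions and 2 are transversions, so P = 1/33 ≈ 0.030303 and Q = 2/33 ≈ 0.060606.
Under the Kimura two-parameter model, d = −½ ln(1 − 2P − Q) − ¼ ln(1 − 2Q).
1 − 2P − Q = 0.878788, giving −½ ln(0.878788) = 0.064606.
1 − 2Q = 0.878788, giving −¼ ln(0.878788) = 0.032303.
d = 0.064606 + 0.032303 = 0.096909.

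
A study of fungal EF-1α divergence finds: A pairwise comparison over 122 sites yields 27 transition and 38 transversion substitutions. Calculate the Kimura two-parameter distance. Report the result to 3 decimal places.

P = 27/122 ≈ 0.221311 and Q = 38/122 ≈ 0.311475.
Under the Kimura two-parameter model, d = −½ ln(1 − 2P − Q) − ¼ ln(1 − 2Q).
1 − 2P − Q = 0.245903, giving −½ ln(0.245903) = 0.701409.
1 − 2Q = 0.37705, giving −¼ ln(0.37705) = 0.243844.
d = 0.701409 + 0.243844 = 0.945253.

0.945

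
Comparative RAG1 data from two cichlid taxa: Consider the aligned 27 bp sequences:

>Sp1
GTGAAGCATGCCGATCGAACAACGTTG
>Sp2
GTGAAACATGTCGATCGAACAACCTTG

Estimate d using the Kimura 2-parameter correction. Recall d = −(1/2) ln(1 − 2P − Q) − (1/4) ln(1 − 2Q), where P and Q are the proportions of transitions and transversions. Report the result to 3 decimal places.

Of 27 sites, 2 differences are transitions and 1 are transversions, so P = 2/27 ≈ 0.074074 and Q = 1/27 ≈ 0.037037.
Under the Kimura two-parameter model, d = −½ ln(1 − 2P − Q) − ¼ ln(1 − 2Q).
1 − 2P − Q = 0.814815, giving −½ ln(0.814815) = 0.102397.
1 − 2Q = 0.925926, giving −¼ ln(0.925926) = 0.019240.
d = 0.102397 + 0.019240 = 0.121637.

0.122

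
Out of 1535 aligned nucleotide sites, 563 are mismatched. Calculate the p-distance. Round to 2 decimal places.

0.37

p = 563/1535 = 0.366775… ≈ 0.37 (to 2 d.p.).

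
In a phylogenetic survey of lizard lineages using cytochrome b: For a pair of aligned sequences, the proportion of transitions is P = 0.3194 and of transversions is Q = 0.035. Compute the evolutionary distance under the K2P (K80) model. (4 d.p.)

0.5783

Under the Kimura two-parameter model, d = −½ ln(1 − 2P − Q) − ¼ ln(1 − 2Q).
1 − 2P − Q = 0.3262, giving −½ ln(0.3262) = 0.560122.
1 − 2Q = 0.93, giving −¼ ln(0.93) = 0.018143.
d = 0.560122 + 0.018143 = 0.578265.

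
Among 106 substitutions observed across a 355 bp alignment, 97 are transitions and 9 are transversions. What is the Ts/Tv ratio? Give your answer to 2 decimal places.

10.78

R = 97/9 = 10.777777… ≈ 10.78 (to 2 d.p.).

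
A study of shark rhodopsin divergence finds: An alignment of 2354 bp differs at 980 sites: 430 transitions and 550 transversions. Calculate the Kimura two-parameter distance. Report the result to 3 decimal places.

0.614

P = 430/2354 ≈ 0.182668 and Q = 550/2354 ≈ 0.233645.
Under the Kimura two-parameter model, d = −½ ln(1 − 2P − Q) − ¼ ln(1 − 2Q).
1 − 2P − Q = 0.401019, giving −½ ln(0.401019) = 0.456873.
1 − 2Q = 0.53271, giving −¼ ln(0.53271) = 0.157445.
d = 0.456873 + 0.157445 = 0.614318.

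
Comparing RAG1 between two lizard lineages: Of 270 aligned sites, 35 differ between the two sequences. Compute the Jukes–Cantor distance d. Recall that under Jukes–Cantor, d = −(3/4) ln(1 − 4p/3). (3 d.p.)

0.142

p = 35/270 ≈ 0.12963.
d = −(3/4) ln(1 − 4p/3) = −0.75 ln(1 − 0.17284) = −0.75 ln(0.82716)
  = −0.75 × (-0.189757) = 0.142318 substitutions/site.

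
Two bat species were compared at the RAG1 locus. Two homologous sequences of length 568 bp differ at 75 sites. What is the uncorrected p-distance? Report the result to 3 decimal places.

0.132

p = 75/568 = 0.132042… ≈ 0.132 (to 3 d.p.).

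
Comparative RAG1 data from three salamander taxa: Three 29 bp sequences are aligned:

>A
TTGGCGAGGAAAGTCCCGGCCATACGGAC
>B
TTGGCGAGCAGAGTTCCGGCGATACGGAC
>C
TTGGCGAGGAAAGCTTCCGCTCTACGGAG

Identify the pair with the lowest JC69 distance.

A–B: 4/29 differ, p = 0.138, d = 0.152.
A–C: 7/29 differ, p = 0.241, d = 0.291.
B–C: 8/29 differ, p = 0.276, d = 0.344.
The smallest distance is between A and B.

A and B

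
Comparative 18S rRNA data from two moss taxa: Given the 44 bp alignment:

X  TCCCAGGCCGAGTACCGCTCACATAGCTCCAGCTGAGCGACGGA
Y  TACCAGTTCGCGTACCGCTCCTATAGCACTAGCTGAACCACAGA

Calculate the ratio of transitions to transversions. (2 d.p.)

0.83

Transitions are A↔G and C↔T; transversions are all other mismatches.
Transitions: 5. Transversions: 6.
R = 5/6 = 0.833333… ≈ 0.83 (to 2 d.p.).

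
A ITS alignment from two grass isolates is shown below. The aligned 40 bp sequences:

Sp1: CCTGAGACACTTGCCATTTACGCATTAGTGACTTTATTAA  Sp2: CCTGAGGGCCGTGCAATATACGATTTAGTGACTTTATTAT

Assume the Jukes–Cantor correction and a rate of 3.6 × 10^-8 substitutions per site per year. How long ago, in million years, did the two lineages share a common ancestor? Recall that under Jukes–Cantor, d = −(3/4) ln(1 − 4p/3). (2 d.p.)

3.72

The sequences differ at 9 of 40 sites (7, 8, 9, 11, 15, 18, 23, 24, 40), so p = 9/40 = 0.225.
d = −(3/4) ln(1 − 4p/3) = −0.75 ln(1 − 0.3) = −0.75 ln(0.7)
  = −0.75 × (-0.356675) = 0.267506 substitutions/site.
Under a molecular clock d = 2μt, so t = d/(2μ) = 0.267506 / (2 × 3.6 × 10^-8) = 3.72 million years.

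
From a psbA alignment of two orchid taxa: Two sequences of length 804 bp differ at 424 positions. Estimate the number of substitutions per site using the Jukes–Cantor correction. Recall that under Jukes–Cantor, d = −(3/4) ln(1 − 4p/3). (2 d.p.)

p = 424/804 ≈ 0.527363.
d = −(3/4) ln(1 − 4p/3) = −0.75 ln(1 − 0.703151) = −0.75 ln(0.296849)
  = −0.75 × (-1.214532) = 0.910899 substitutions/site.

0.91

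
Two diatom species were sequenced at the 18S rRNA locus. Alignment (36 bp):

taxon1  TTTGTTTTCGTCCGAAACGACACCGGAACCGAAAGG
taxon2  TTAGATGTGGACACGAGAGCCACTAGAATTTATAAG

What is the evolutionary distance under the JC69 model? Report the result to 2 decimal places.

0.82

The sequences differ at 18 of 36 sites, so p = 18/36 = 0.5.
d = −(3/4) ln(1 − 4p/3) = −0.75 ln(1 − 0.666667) = −0.75 ln(0.333333)
  = −0.75 × (-1.098613) = 0.823960 substitutions/site.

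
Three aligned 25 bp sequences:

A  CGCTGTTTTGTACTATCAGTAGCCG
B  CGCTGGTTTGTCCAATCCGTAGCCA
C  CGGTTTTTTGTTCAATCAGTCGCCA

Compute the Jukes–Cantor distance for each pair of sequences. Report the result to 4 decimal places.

d(A,B) = 0.2326, d(A,C) = 0.2892, d(B,C) = 0.2892

A–B: 5/25 sites differ → p = 0.2, d = −0.75 ln(1 − 0.266667) = 0.232617 ≈ 0.2326.
A–C: 6/25 sites differ → p = 0.24, d = −0.75 ln(1 − 0.32) = 0.289247 ≈ 0.2892.
B–C: 6/25 sites differ → p = 0.24, d = −0.75 ln(1 − 0.32) = 0.289247 ≈ 0.2892.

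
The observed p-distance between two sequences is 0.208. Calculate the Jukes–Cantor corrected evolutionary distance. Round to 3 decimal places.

0.244

d = −(3/4) ln(1 − 4p/3) = −0.75 ln(1 − 0.277333) = −0.75 ln(0.722667)
  = −0.75 × (-0.324807) = 0.243605 substitutions/site.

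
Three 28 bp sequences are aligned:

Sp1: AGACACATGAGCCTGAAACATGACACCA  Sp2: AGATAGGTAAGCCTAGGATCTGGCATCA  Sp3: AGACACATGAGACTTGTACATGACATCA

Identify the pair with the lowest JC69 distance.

Sp1 and Sp3

Sp1–Sp2: 11/28 differ, p = 0.393, d = 0.556.
Sp1–Sp3: 5/28 differ, p = 0.179, d = 0.204.
Sp2–Sp3: 10/28 differ, p = 0.357, d = 0.485.
The smallest distance is between Sp1 and Sp3.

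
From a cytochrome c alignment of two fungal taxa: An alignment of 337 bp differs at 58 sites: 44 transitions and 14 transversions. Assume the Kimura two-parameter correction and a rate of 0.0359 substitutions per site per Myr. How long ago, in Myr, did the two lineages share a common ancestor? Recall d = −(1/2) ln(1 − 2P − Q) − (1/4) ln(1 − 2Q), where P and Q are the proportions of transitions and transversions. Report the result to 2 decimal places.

P = 44/337 ≈ 0.130564 and Q = 14/337 ≈ 0.041543.
Under the Kimura two-parameter model, d = −½ ln(1 − 2P − Q) − ¼ ln(1 − 2Q).
1 − 2P − Q = 0.697329, giving −½ ln(0.697329) = 0.180249.
1 − 2Q = 0.916914, giving −¼ ln(0.916914) = 0.021685.
d = 0.180249 + 0.021685 = 0.201934.
Under a molecular clock d = 2μt, so t = d/(2μ) = 0.201934 / (2 × 0.0359) = 2.81 Myr.

2.81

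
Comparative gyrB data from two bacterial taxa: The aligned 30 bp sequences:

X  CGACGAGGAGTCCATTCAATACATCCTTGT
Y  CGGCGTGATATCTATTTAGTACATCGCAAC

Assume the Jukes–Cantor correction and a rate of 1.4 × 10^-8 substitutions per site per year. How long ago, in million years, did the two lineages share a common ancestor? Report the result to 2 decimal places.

The sequences differ at 13 of 30 sites, so p = 13/30 ≈ 0.433333.
d = −(3/4) ln(1 − 4p/3) = −0.75 ln(1 − 0.577777) = −0.75 ln(0.422223)
  = −0.75 × (-0.862222) = 0.646667 substitutions/site.
Under a molecular clock d = 2μt, so t = d/(2μ) = 0.646667 / (2 × 1.4 × 10^-8) = 23.10 million years.

23.10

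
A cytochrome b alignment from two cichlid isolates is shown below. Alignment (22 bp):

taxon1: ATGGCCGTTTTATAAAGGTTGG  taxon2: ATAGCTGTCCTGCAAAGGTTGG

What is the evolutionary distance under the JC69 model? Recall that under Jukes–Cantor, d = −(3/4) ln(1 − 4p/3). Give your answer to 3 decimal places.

0.339

The sequences differ at 6 of 22 sites (3, 6, 9, 10, 12, 13), so p = 6/22 ≈ 0.272727.
d = −(3/4) ln(1 − 4p/3) = −0.75 ln(1 − 0.363636) = −0.75 ln(0.636364)
  = −0.75 × (-0.451985) = 0.338989 substitutions/site.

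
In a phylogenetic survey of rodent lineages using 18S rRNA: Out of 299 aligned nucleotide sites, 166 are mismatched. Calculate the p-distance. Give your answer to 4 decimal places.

p = 166/299 = 0.555183… ≈ 0.5552 (to 4 d.p.).

0.5552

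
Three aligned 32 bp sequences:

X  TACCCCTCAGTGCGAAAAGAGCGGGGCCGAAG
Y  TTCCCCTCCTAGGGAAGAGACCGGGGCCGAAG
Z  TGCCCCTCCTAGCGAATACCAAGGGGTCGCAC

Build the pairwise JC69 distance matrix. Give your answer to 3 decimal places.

d(X,Y) = 0.259, d(X,Z) = 0.520, d(Y,Z) = 0.404

X–Y: 7/32 sites differ → p = 0.21875, d = −0.75 ln(1 − 0.291667) = 0.258631 ≈ 0.259.
X–Z: 12/32 sites differ → p = 0.375, d = −0.75 ln(1 − 0.5) = 0.519860 ≈ 0.520.
Y–Z: 10/32 sites differ → p = 0.3125, d = −0.75 ln(1 − 0.416667) = 0.404248 ≈ 0.404.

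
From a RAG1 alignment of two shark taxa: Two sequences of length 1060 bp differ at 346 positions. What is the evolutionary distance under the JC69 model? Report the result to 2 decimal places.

0.43

p = 346/1060 ≈ 0.326415.
d = −(3/4) ln(1 − 4p/3) = −0.75 ln(1 − 0.43522) = −0.75 ln(0.56478)
  = −0.75 × (-0.571319) = 0.428489 substitutions/site.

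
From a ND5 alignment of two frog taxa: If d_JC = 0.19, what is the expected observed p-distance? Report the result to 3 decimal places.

0.168

p = (3/4)(1 − e^(−4d/3)) = 0.75 × (1 − e^(-0.253333)) = 0.75 × (1 − 0.776209) = 0.167843.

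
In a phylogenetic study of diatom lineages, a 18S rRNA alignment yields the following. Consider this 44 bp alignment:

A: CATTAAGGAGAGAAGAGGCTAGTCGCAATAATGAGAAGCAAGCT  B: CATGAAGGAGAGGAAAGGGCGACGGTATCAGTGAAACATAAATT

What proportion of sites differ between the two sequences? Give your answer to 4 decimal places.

0.4318

The sequences differ at 19 of 44 positions.
p = 19/44 = 0.431818… ≈ 0.4318 (to 4 d.p.).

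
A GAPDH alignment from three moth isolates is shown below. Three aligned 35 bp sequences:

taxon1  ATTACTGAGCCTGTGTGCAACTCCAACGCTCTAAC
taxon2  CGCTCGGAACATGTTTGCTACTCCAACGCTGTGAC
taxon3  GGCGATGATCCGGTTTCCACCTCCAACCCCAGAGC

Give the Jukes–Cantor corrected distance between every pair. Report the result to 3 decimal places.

d(taxon1,taxon2) = 0.407, d(taxon1,taxon3) = 0.635, d(taxon2,taxon3) = 0.705

taxon1–taxon2: 11/35 sites differ → p ≈ 0.314286, d = −0.75 ln(1 − 0.419048) = 0.407315 ≈ 0.407.
taxon1–taxon3: 15/35 sites differ → p ≈ 0.428571, d = −0.75 ln(1 − 0.571428) = 0.635472 ≈ 0.635.
taxon2–taxon3: 16/35 sites differ → p ≈ 0.457143, d = −0.75 ln(1 − 0.609524) = 0.705292 ≈ 0.705.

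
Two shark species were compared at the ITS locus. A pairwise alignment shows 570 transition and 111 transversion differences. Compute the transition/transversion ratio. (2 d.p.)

R = 570/111 = 5.135135… ≈ 5.14 (to 2 d.p.).

5.14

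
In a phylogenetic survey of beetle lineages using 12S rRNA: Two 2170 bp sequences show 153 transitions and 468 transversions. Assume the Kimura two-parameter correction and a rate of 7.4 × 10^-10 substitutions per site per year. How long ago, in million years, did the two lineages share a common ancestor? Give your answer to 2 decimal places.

P = 153/2170 ≈ 0.070507 and Q = 468/2170 ≈ 0.215668.
Under the Kimura two-parameter model, d = −½ ln(1 − 2P − Q) − ¼ ln(1 − 2Q).
1 − 2P − Q = 0.643318, giving −½ ln(0.643318) = 0.220558.
1 − 2Q = 0.568664, giving −¼ ln(0.568664) = 0.141116.
d = 0.220558 + 0.141116 = 0.361674.
Under a molecular clock d = 2μt, so t = d/(2μ) = 0.361674 / (2 × 7.4 × 10^-10) = 244.37 million years.

244.37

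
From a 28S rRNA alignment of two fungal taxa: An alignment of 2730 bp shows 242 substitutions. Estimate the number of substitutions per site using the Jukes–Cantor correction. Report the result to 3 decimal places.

p = 242/2730 ≈ 0.088645.
d = −(3/4) ln(1 − 4p/3) = −0.75 ln(1 − 0.118193) = −0.75 ln(0.881807)
  = −0.75 × (-0.125782) = 0.094337 substitutions/site.

0.094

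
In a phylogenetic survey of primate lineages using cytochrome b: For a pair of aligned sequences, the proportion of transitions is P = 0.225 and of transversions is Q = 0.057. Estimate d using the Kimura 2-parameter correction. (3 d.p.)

Under the Kimura two-parameter model, d = −½ ln(1 − 2P − Q) − ¼ ln(1 − 2Q).
1 − 2P − Q = 0.493, giving −½ ln(0.493) = 0.353623.
1 − 2Q = 0.886, giving −¼ ln(0.886) = 0.030260.
d = 0.353623 + 0.030260 = 0.383883.

0.384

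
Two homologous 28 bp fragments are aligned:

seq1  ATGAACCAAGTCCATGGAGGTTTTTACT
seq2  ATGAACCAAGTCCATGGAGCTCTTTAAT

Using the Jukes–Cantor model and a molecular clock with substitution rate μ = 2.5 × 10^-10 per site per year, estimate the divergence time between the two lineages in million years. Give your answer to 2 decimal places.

The sequences differ at 3 of 28 sites (20, 22, 27), so p = 3/28 ≈ 0.107143.
d = −(3/4) ln(1 − 4p/3) = −0.75 ln(1 − 0.142857) = −0.75 ln(0.857143)
  = −0.75 × (-0.154151) = 0.115613 substitutions/site.
Under a molecular clock d = 2μt, so t = d/(2μ) = 0.115613 / (2 × 2.5 × 10^-10) = 231.23 million years.

231.23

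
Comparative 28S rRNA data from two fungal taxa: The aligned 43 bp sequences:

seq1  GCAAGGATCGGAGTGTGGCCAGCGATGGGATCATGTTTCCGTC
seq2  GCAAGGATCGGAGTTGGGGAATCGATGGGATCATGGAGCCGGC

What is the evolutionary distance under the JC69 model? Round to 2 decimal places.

0.25

The sequences differ at 9 of 43 sites (15, 16, 19, 20, 22, 36, 37, 38, 42), so p = 9/43 ≈ 0.209302.
d = −(3/4) ln(1 − 4p/3) = −0.75 ln(1 − 0.279069) = −0.75 ln(0.720931)
  = −0.75 × (-0.327212) = 0.245409 substitutions/site.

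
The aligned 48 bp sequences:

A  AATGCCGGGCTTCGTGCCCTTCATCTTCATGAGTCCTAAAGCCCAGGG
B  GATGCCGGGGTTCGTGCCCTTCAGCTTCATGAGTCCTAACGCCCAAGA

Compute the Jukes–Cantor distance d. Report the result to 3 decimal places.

0.137

The sequences differ at 6 of 48 sites (1, 10, 24, 40, 46, 48), so p = 6/48 = 0.125.
d = −(3/4) ln(1 − 4p/3) = −0.75 ln(1 − 0.166667) = −0.75 ln(0.833333)
  = −0.75 × (-0.182322) = 0.136742 substitutions/site.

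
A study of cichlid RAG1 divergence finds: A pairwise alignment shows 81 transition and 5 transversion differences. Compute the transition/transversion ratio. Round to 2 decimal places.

R = 81/5 = 16.20.

16.20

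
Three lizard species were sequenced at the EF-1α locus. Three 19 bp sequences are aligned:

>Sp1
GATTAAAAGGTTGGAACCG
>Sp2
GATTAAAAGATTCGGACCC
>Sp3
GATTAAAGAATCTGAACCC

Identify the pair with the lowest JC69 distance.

Sp1 and Sp2

Sp1–Sp2: 4/19 differ, p = 0.211, d = 0.247.
Sp1–Sp3: 6/19 differ, p = 0.316, d = 0.410.
Sp2–Sp3: 5/19 differ, p = 0.263, d = 0.324.
The smallest distance is between Sp1 and Sp2.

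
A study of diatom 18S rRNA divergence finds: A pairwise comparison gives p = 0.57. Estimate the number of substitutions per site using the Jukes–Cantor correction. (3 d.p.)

d = −(3/4) ln(1 − 4p/3) = −0.75 ln(1 − 0.76) = −0.75 ln(0.24)
  = −0.75 × (-1.427116) = 1.070337 substitutions/site.

1.070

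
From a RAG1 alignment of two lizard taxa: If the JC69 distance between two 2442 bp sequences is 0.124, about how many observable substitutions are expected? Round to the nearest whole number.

279

Invert JC69: p = (3/4)(1 − e^(−4d/3)) = 0.75 × (1 − e^(-0.165333)) = 0.75 × (1 − 0.847611) = 0.114292.
Expected differing sites = pL ≈ 0.114292 × 2442 = 279.101064 ≈ 279.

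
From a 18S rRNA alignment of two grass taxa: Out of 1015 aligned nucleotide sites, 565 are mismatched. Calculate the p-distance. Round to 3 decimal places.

p = 565/1015 = 0.556650… ≈ 0.557 (to 3 d.p.).

0.557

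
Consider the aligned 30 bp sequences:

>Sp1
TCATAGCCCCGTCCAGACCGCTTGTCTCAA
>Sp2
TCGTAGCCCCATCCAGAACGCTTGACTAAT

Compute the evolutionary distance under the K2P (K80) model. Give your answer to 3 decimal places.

Of 30 sites, 2 differences are transitions and 4 are transversions, so P = 2/30 ≈ 0.066667 and Q = 4/30 ≈ 0.133333.
Under the Kimura two-parameter model, d = −½ ln(1 − 2P − Q) − ¼ ln(1 − 2Q).
1 − 2P − Q = 0.733333, giving −½ ln(0.733333) = 0.155078.
1 − 2Q = 0.733334, giving −¼ ln(0.733334) = 0.077539.
d = 0.155078 + 0.077539 = 0.232617.

0.233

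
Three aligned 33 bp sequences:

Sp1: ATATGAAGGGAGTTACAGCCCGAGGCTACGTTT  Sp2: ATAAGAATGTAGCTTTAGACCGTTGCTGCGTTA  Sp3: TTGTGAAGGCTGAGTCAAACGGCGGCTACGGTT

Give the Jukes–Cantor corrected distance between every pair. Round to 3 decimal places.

Sp1–Sp2: 11/33 sites differ → p ≈ 0.333333, d = −0.75 ln(1 − 0.444444) = 0.440839 ≈ 0.441.
Sp1–Sp3: 12/33 sites differ → p ≈ 0.363636, d = −0.75 ln(1 − 0.484848) = 0.497470 ≈ 0.497.
Sp2–Sp3: 16/33 sites differ → p ≈ 0.484848, d = −0.75 ln(1 − 0.646464) = 0.779827 ≈ 0.780.

d(Sp1,Sp2) = 0.441, d(Sp1,Sp3) = 0.497, d(Sp2,Sp3) = 0.780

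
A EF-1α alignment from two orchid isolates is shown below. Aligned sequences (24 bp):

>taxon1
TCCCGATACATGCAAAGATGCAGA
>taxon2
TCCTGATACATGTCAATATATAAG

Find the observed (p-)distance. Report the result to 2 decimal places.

0.33

The sequences differ at 8 of 24 positions (sites 4, 13, 14, 17, 20, 21, 23, 24).
p = 8/24 = 0.333333… ≈ 0.33 (to 2 d.p.).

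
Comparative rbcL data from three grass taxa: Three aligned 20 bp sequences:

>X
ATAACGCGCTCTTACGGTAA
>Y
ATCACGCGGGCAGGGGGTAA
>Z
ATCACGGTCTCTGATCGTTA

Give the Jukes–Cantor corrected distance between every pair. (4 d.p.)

d(X,Y) = 0.4715, d(X,Z) = 0.4715, d(Y,Z) = 0.6872

X–Y: 7/20 sites differ → p = 0.35, d = −0.75 ln(1 − 0.466667) = 0.471457 ≈ 0.4715.
X–Z: 7/20 sites differ → p = 0.35, d = −0.75 ln(1 − 0.466667) = 0.471457 ≈ 0.4715.
Y–Z: 9/20 sites differ → p = 0.45, d = −0.75 ln(1 − 0.6) = 0.687218 ≈ 0.6872.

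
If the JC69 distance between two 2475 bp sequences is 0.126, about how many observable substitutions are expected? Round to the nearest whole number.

287

Invert JC69: p = (3/4)(1 − e^(−4d/3)) = 0.75 × (1 − e^(-0.168)) = 0.75 × (1 − 0.845354) = 0.115985.
Expected differing sites = pL ≈ 0.115985 × 2475 = 287.062875 ≈ 287.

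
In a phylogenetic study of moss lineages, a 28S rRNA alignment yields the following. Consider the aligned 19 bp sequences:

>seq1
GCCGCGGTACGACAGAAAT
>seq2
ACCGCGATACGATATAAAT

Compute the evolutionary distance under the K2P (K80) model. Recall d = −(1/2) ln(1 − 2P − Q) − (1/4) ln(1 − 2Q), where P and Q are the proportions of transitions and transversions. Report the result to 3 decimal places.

0.258

Of 19 sites, 3 differences are transitions and 1 are transversions, so P = 3/19 ≈ 0.157895 and Q = 1/19 ≈ 0.052632.
Under the Kimura two-parameter model, d = −½ ln(1 − 2P − Q) − ¼ ln(1 − 2Q).
1 − 2P − Q = 0.631578, giving −½ ln(0.631578) = 0.229767.
1 − 2Q = 0.894736, giving −¼ ln(0.894736) = 0.027807.
d = 0.229767 + 0.027807 = 0.257574.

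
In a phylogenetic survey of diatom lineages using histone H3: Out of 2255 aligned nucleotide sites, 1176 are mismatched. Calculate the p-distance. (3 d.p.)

0.522

p = 1176/2255 = 0.521507… ≈ 0.522 (to 3 d.p.).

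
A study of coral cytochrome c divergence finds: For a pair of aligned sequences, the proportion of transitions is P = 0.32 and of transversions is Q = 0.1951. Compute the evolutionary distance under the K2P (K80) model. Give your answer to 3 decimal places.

Under the Kimura two-parameter model, d = −½ ln(1 − 2P − Q) − ¼ ln(1 − 2Q).
1 − 2P − Q = 0.1649, giving −½ ln(0.1649) = 0.901208.
1 − 2Q = 0.6098, giving −¼ ln(0.6098) = 0.123656.
d = 0.901208 + 0.123656 = 1.024864.

1.025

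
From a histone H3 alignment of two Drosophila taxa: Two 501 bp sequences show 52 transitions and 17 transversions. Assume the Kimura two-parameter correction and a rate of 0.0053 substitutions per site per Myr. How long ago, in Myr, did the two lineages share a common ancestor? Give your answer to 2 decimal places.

14.70

P = 52/501 ≈ 0.103792 and Q = 17/501 ≈ 0.033932.
Under the Kimura two-parameter model, d = −½ ln(1 − 2P − Q) − ¼ ln(1 − 2Q).
1 − 2P − Q = 0.758484, giving −½ ln(0.758484) = 0.138217.
1 − 2Q = 0.932136, giving −¼ ln(0.932136) = 0.017569.
d = 0.138217 + 0.017569 = 0.155786.
Under a molecular clock d = 2μt, so t = d/(2μ) = 0.155786 / (2 × 0.0053) = 14.70 Myr.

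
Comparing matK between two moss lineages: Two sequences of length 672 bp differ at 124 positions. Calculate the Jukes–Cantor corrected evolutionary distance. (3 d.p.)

p = 124/672 ≈ 0.184524.
d = −(3/4) ln(1 − 4p/3) = −0.75 ln(1 − 0.246032) = −0.75 ln(0.753968)
  = −0.75 × (-0.282405) = 0.211804 substitutions/site.

0.212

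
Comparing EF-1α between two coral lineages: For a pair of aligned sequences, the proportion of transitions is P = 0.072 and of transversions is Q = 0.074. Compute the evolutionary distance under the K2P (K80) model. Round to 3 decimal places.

0.163

Under the Kimura two-parameter model, d = −½ ln(1 − 2P − Q) − ¼ ln(1 − 2Q).
1 − 2P − Q = 0.782, giving −½ ln(0.782) = 0.122950.
1 − 2Q = 0.852, giving −¼ ln(0.852) = 0.040042.
d = 0.122950 + 0.040042 = 0.162992.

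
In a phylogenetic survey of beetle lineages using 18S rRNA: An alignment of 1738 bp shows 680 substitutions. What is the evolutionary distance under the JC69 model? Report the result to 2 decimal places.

p = 680/1738 ≈ 0.391254.
d = −(3/4) ln(1 − 4p/3) = −0.75 ln(1 − 0.521672) = −0.75 ln(0.478328)
  = −0.75 × (-0.737459) = 0.553094 substitutions/site.

0.55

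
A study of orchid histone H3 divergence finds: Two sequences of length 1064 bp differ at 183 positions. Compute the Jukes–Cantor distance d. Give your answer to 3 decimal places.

p = 183/1064 ≈ 0.171992.
d = −(3/4) ln(1 − 4p/3) = −0.75 ln(1 − 0.229323) = −0.75 ln(0.770677)
  = −0.75 × (-0.260486) = 0.195365 substitutions/site.

0.195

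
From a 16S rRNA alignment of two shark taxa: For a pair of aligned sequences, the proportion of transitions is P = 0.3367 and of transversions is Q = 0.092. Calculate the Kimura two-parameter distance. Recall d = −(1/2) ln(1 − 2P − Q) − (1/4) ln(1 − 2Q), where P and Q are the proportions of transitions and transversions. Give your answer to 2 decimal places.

Under the Kimura two-parameter model, d = −½ ln(1 − 2P − Q) − ¼ ln(1 − 2Q).
1 − 2P − Q = 0.2346, giving −½ ln(0.2346) = 0.724937.
1 − 2Q = 0.816, giving −¼ ln(0.816) = 0.050835.
d = 0.724937 + 0.050835 = 0.775772.

0.78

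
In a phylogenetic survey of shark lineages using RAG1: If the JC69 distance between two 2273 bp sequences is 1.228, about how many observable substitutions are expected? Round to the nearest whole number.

1373

Invert JC69: p = (3/4)(1 − e^(−4d/3)) = 0.75 × (1 − e^(-1.637333)) = 0.75 × (1 − 0.194498) = 0.604127.
Expected differing sites = pL ≈ 0.604127 × 2273 = 1373.180671 ≈ 1373.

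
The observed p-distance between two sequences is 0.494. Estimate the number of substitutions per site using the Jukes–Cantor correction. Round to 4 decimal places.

0.8062

d = −(3/4) ln(1 − 4p/3) = −0.75 ln(1 − 0.658667) = −0.75 ln(0.341333)
  = −0.75 × (-1.074897) = 0.806173 substitutions/site.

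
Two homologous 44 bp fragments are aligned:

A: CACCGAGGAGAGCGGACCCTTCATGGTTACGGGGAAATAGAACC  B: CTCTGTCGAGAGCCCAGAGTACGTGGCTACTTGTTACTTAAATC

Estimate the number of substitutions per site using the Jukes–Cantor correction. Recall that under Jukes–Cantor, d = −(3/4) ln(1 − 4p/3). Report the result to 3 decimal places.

0.699

The sequences differ at 20 of 44 sites, so p = 20/44 ≈ 0.454545.
d = −(3/4) ln(1 − 4p/3) = −0.75 ln(1 − 0.60606) = −0.75 ln(0.39394)
  = −0.75 × (-0.931557) = 0.698668 substitutions/site.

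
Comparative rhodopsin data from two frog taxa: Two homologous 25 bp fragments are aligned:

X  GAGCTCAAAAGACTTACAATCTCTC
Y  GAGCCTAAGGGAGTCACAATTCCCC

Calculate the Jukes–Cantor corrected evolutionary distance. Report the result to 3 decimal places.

The sequences differ at 9 of 25 sites (5, 6, 9, 10, 13, 15, 21, 22, 24), so p = 9/25 = 0.36.
d = −(3/4) ln(1 − 4p/3) = −0.75 ln(1 − 0.48) = −0.75 ln(0.52)
  = −0.75 × (-0.653926) = 0.490445 substitutions/site.

0.490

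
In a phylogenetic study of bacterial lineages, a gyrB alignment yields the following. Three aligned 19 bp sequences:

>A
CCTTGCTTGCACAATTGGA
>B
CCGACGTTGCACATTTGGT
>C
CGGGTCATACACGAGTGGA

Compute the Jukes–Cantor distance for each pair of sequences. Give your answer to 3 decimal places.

d(A,B) = 0.410, d(A,C) = 0.618, d(B,C) = 0.907

A–B: 6/19 sites differ → p ≈ 0.315789, d = −0.75 ln(1 − 0.421052) = 0.409907 ≈ 0.410.
A–C: 8/19 sites differ → p ≈ 0.421053, d = −0.75 ln(1 − 0.561404) = 0.618132 ≈ 0.618.
B–C: 10/19 sites differ → p ≈ 0.526316, d = −0.75 ln(1 − 0.701755) = 0.907380 ≈ 0.907.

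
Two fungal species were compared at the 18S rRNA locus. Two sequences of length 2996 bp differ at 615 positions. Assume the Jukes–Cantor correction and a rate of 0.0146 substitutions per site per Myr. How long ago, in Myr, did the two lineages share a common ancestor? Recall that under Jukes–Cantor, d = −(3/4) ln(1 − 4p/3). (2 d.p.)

p = 615/2996 ≈ 0.205274.
d = −(3/4) ln(1 − 4p/3) = −0.75 ln(1 − 0.273699) = −0.75 ln(0.726301)
  = −0.75 × (-0.319791) = 0.239843 substitutions/site.
Under a molecular clock d = 2μt, so t = d/(2μ) = 0.239843 / (2 × 0.0146) = 8.21 Myr.

8.21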